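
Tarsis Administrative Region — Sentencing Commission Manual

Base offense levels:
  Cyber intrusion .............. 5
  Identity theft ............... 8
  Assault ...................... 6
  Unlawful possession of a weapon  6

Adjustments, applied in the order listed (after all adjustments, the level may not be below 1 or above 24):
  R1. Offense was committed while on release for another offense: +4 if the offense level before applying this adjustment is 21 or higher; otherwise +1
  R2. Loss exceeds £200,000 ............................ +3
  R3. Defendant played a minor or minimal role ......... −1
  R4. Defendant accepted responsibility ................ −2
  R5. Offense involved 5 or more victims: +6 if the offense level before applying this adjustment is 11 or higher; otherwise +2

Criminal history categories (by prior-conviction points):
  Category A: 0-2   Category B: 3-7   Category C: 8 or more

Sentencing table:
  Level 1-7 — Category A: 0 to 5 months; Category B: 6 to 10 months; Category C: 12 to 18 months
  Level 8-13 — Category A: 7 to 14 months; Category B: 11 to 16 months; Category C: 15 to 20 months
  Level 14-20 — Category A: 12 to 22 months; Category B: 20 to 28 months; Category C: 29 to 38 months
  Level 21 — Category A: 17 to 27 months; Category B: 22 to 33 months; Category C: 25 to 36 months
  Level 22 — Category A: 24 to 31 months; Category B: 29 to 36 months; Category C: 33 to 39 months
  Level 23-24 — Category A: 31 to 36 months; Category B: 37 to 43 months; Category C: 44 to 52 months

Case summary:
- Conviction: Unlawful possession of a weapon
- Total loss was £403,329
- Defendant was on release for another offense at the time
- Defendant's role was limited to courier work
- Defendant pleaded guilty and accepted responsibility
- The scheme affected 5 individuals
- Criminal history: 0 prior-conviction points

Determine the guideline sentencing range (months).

Base offense level for unlawful possession of a weapon: 6.
R1 applies (level before this adjustment is 6 < 21, so +1): 6 + 1 = 7.
R2 applies: 7 + 3 = 10.
R3 applies: 10 − 1 = 9.
R4 applies: 9 − 2 = 7.
R5 applies (level before this adjustment is 7 < 11, so +2): 7 + 2 = 9.
Final offense level: 9.
Criminal history: 0 prior points → Category A (0-2).
Level 9 falls in the 8-13 band.
Grid: Level 8-13 × Category A = 7-14 months.

7-14 months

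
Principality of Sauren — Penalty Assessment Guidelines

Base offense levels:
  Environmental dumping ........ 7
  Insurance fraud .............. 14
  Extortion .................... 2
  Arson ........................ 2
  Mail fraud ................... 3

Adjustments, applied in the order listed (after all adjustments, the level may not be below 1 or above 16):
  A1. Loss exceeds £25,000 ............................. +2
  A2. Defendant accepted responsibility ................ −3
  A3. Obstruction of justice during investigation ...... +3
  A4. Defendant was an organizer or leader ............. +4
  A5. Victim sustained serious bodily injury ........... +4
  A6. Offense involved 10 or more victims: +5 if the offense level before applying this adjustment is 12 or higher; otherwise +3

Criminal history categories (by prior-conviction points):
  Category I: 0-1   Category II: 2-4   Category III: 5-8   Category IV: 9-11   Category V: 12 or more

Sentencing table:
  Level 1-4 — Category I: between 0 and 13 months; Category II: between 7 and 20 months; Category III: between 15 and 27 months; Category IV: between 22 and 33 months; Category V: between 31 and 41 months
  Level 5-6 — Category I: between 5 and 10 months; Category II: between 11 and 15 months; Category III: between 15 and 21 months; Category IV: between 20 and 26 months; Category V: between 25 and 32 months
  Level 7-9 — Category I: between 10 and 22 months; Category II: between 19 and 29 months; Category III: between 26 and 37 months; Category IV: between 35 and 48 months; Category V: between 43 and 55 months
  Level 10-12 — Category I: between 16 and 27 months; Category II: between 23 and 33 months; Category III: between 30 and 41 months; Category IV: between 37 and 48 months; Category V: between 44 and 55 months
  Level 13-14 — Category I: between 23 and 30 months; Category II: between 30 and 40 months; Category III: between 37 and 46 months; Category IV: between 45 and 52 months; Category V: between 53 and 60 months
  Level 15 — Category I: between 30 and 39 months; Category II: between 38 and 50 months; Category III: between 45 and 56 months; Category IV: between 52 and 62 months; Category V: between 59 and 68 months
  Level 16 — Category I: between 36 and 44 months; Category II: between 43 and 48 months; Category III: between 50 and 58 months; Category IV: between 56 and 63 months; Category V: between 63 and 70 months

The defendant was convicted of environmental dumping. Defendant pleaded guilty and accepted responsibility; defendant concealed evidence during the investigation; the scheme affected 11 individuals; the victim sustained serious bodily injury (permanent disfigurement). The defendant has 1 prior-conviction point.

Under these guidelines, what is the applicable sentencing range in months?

23-30 months

Base offense level for environmental dumping: 7.
A2 applies: 7 − 3 = 4.
A3 applies: 4 + 3 = 7.
A5 applies: 7 + 4 = 11.
A6 applies (level before this adjustment is 11 < 12, so +3): 11 + 3 = 14.
Final offense level: 14.
Criminal history: 1 prior point → Category I (0-1).
Level 14 falls in the 13-14 band.
Grid: Level 13-14 × Category I = 23-30 months.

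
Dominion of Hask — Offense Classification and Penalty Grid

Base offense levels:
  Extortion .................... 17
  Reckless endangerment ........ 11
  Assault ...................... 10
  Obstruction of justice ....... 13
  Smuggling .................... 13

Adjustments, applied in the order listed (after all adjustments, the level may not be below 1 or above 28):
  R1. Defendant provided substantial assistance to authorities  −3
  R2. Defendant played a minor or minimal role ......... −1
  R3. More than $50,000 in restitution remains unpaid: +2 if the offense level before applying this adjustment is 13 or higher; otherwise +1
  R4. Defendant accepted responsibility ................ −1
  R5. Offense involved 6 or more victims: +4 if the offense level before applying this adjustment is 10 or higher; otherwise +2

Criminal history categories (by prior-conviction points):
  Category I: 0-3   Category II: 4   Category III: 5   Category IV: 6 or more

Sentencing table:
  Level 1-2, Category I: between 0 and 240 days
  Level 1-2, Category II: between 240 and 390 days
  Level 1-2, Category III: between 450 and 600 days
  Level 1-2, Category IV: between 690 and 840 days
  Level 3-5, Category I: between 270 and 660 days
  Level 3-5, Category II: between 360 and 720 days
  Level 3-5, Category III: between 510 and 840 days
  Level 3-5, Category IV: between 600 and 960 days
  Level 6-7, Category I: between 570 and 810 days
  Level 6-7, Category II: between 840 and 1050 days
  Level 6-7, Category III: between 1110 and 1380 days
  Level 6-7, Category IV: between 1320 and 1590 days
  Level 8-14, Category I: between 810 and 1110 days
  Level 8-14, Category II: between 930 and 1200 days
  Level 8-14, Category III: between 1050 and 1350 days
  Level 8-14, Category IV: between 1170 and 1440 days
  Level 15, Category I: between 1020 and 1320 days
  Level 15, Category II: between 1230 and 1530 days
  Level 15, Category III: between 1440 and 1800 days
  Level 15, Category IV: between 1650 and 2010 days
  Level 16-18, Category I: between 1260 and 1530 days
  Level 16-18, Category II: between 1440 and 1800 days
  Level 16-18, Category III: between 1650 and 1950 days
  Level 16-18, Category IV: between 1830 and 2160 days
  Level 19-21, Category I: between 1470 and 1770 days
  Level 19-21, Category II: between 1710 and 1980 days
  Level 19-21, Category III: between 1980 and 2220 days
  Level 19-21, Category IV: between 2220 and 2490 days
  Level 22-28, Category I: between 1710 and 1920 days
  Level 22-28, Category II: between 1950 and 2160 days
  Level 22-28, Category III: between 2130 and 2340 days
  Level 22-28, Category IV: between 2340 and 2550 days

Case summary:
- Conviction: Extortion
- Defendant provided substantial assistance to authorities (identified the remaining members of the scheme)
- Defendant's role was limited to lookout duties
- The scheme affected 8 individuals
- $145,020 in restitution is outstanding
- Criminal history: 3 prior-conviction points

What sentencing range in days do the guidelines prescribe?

1470-1770 days

Base offense level for extortion: 17.
R1 applies: 17 − 3 = 14.
R2 applies: 14 − 1 = 13.
R3 applies (level before this adjustment is 13 ≥ 13, so +2): 13 + 2 = 15.
R5 applies (level before this adjustment is 15 ≥ 10, so +4): 15 + 4 = 19.
Final offense level: 19.
Criminal history: 3 prior points → Category I (0-3).
Level 19 falls in the 19-21 band.
Grid: Level 19-21 × Category I = 1470-1770 days.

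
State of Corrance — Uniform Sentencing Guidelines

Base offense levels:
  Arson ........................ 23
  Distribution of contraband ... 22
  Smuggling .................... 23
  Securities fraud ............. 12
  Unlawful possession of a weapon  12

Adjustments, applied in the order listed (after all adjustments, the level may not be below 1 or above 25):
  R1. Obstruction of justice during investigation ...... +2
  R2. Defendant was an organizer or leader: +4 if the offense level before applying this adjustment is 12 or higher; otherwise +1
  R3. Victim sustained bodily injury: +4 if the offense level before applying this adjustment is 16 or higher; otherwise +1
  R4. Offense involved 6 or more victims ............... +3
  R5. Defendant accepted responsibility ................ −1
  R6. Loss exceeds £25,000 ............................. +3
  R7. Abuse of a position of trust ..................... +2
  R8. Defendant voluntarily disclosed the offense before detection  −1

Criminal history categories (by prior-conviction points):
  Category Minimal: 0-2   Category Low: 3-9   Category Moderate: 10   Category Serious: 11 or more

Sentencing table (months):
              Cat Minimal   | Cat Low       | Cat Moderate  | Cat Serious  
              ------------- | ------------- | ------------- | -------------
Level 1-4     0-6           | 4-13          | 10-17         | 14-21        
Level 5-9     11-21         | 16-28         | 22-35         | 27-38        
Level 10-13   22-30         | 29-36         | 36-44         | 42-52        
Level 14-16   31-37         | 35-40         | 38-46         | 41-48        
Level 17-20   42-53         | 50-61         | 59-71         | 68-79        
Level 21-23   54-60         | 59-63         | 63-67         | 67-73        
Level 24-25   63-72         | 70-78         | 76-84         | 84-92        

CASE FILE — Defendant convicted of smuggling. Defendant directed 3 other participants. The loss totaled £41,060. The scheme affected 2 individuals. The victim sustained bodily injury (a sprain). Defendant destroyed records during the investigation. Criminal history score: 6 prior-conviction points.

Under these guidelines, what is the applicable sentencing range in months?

70-78 months

Base offense level for smuggling: 23.
R1 applies: 23 + 2 = 25.
R2 applies (level before this adjustment is 25 ≥ 12, so +4): 25 + 4 = 29.
R3 applies (level before this adjustment is 29 ≥ 16, so +4): 29 + 4 = 33.
R6 applies: 33 + 3 = 36.
Level 36 exceeds the maximum of 25; capped at 25.
Final offense level: 25.
Criminal history: 6 prior points → Category Low (3-9).
Level 25 falls in the 24-25 band.
Grid: Level 24-25 × Category Low = 70-78 months.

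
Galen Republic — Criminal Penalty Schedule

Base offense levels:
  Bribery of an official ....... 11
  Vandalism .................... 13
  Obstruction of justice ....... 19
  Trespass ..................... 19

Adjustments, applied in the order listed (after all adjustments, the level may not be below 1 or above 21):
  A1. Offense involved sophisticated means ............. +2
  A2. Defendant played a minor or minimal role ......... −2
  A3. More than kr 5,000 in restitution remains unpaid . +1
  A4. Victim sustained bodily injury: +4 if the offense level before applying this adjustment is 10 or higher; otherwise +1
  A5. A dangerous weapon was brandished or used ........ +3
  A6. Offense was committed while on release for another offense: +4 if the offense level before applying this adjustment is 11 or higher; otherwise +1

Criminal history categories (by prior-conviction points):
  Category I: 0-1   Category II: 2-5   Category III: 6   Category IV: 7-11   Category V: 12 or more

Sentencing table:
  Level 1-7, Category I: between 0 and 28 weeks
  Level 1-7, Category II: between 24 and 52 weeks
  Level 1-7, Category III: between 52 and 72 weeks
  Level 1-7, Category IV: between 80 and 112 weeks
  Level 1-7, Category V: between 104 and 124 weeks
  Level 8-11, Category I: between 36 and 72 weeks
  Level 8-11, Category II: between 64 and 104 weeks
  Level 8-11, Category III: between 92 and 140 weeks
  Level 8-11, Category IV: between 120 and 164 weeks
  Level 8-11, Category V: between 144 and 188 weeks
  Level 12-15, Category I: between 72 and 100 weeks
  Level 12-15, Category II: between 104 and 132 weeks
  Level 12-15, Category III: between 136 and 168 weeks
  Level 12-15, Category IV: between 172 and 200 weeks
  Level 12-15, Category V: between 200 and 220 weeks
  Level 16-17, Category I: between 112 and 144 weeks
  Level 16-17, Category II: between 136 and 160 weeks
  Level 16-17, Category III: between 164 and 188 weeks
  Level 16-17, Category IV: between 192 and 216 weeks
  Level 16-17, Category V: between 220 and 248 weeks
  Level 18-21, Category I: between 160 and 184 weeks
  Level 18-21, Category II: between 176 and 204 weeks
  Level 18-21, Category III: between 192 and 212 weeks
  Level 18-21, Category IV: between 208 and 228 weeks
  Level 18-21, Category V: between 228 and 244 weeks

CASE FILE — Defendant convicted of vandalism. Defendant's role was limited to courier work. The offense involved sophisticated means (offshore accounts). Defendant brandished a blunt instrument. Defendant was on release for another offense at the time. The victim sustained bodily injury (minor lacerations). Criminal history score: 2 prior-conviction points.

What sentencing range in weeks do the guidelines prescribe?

176-204 weeks

Base offense level for vandalism: 13.
A1 applies: 13 + 2 = 15.
A2 applies: 15 − 2 = 13.
A4 applies (level before this adjustment is 13 ≥ 10, so +4): 13 + 4 = 17.
A5 applies: 17 + 3 = 20.
A6 applies (level before this adjustment is 20 ≥ 11, so +4): 20 + 4 = 24.
Level 24 exceeds the maximum of 21; capped at 21.
Final offense level: 21.
Criminal history: 2 prior points → Category II (2-5).
Level 21 falls in the 18-21 band.
Grid: Level 18-21 × Category II = 176-204 weeks.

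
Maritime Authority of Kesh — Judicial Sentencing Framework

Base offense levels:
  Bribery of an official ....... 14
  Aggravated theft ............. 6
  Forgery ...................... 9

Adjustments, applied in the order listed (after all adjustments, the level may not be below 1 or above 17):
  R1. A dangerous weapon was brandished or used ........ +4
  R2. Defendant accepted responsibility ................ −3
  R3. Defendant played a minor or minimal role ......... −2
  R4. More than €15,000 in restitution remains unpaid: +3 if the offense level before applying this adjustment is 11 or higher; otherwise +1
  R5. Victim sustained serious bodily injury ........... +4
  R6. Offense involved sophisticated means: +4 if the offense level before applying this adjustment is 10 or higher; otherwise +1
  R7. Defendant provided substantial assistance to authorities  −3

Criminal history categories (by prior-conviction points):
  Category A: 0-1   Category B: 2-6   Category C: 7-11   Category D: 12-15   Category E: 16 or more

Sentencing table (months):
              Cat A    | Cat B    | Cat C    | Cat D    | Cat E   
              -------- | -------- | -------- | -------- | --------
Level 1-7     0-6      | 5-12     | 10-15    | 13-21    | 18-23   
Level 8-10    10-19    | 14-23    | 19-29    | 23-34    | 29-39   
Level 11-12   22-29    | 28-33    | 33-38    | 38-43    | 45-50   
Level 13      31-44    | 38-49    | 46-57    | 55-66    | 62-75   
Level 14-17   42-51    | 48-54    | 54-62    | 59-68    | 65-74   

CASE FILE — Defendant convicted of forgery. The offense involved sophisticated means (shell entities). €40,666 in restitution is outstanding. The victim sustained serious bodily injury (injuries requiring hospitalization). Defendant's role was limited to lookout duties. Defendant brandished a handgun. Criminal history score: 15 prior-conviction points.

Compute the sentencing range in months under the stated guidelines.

Base offense level for forgery: 9.
R1 applies: 9 + 4 = 13.
R2 does not apply.
R3 applies: 13 − 2 = 11.
R4 applies (level before this adjustment is 11 ≥ 11, so +3): 11 + 3 = 14.
R5 applies: 14 + 4 = 18.
R6 applies (level before this adjustment is 18 ≥ 10, so +4): 18 + 4 = 22.
Level 22 exceeds the maximum of 17; capped at 17.
Final offense level: 17.
Criminal history: 15 prior points → Category D (12-15).
Level 17 falls in the 14-17 band.
Grid: Level 14-17 × Category D = 59-68 months.

59-68 months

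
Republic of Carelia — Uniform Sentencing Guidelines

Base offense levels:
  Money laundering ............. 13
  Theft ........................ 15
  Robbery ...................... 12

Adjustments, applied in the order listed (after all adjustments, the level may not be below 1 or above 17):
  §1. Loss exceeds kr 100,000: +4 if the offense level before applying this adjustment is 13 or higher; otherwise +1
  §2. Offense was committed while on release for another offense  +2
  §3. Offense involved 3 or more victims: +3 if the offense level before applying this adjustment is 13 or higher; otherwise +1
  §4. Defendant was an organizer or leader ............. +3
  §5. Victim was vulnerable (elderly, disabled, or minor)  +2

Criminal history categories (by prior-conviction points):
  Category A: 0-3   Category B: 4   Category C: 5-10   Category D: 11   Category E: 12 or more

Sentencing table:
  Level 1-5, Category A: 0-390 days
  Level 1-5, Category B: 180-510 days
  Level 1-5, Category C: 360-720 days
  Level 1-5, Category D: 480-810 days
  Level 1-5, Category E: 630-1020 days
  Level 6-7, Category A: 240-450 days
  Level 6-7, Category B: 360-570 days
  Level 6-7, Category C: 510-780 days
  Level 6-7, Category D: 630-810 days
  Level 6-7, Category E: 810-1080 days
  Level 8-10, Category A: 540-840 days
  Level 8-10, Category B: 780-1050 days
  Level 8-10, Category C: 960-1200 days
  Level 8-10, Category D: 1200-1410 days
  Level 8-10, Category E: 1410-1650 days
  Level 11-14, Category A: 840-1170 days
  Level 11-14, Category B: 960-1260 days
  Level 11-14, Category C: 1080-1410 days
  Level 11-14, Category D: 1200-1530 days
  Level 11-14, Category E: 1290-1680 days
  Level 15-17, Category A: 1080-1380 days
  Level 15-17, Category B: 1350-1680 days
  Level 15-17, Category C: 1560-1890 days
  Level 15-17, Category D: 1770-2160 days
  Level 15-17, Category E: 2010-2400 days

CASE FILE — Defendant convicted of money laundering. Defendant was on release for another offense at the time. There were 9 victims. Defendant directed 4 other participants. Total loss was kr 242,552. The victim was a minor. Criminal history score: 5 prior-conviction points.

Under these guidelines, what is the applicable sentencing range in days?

Base offense level for money laundering: 13.
§1 applies (level before this adjustment is 13 ≥ 13, so +4): 13 + 4 = 17.
§2 applies: 17 + 2 = 19.
§3 applies (level before this adjustment is 19 ≥ 13, so +3): 19 + 3 = 22.
§4 applies: 22 + 3 = 25.
§5 applies: 25 + 2 = 27.
Level 27 exceeds the maximum of 17; capped at 17.
Final offense level: 17.
Criminal history: 5 prior points → Category C (5-10).
Level 17 falls in the 15-17 band.
Grid: Level 15-17 × Category C = 1560-1890 days.

1560-1890 days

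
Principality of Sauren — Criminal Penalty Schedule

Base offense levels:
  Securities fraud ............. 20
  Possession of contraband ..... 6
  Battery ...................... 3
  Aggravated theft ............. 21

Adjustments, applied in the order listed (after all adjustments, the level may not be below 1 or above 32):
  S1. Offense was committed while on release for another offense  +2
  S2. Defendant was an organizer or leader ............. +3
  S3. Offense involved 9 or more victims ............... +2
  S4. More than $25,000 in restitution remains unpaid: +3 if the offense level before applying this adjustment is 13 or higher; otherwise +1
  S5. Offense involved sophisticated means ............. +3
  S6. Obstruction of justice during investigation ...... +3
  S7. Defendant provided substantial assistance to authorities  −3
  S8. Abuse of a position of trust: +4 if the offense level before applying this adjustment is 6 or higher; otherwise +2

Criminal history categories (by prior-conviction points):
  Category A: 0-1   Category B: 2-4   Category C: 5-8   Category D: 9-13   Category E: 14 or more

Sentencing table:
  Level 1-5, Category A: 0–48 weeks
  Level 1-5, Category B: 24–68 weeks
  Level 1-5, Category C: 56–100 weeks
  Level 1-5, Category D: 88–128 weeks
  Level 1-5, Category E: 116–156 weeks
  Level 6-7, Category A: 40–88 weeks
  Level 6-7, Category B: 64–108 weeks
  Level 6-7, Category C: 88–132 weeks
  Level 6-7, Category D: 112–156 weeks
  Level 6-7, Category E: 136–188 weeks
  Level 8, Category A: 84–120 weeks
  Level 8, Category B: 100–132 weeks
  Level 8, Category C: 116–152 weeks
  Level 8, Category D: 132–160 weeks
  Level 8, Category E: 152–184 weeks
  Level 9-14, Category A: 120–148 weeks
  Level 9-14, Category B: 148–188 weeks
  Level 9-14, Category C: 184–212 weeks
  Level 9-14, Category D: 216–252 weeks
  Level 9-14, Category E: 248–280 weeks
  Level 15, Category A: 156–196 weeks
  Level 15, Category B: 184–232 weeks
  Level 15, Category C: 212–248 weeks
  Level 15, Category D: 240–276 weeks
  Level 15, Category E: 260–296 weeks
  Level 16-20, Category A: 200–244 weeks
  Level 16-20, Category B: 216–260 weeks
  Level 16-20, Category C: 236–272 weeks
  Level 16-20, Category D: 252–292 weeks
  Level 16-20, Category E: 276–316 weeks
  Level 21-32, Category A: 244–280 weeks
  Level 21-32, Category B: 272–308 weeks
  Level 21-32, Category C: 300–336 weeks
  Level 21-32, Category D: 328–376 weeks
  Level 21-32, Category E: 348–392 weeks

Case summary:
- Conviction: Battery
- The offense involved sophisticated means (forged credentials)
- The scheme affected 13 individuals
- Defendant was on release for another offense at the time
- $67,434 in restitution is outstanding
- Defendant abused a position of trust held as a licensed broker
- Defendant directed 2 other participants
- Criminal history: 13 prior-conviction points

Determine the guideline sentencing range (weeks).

Base offense level for battery: 3.
S1 applies: 3 + 2 = 5.
S2 applies: 5 + 3 = 8.
S3 applies: 8 + 2 = 10.
S4 applies (level before this adjustment is 10 < 13, so +1): 10 + 1 = 11.
S5 applies: 11 + 3 = 14.
S6 does not apply.
S7 does not apply.
S8 applies (level before this adjustment is 14 ≥ 6, so +4): 14 + 4 = 18.
Final offense level: 18.
Criminal history: 13 prior points → Category D (9-13).
Level 18 falls in the 16-20 band.
Grid: Level 16-20 × Category D = 252-292 weeks.

252-292 weeks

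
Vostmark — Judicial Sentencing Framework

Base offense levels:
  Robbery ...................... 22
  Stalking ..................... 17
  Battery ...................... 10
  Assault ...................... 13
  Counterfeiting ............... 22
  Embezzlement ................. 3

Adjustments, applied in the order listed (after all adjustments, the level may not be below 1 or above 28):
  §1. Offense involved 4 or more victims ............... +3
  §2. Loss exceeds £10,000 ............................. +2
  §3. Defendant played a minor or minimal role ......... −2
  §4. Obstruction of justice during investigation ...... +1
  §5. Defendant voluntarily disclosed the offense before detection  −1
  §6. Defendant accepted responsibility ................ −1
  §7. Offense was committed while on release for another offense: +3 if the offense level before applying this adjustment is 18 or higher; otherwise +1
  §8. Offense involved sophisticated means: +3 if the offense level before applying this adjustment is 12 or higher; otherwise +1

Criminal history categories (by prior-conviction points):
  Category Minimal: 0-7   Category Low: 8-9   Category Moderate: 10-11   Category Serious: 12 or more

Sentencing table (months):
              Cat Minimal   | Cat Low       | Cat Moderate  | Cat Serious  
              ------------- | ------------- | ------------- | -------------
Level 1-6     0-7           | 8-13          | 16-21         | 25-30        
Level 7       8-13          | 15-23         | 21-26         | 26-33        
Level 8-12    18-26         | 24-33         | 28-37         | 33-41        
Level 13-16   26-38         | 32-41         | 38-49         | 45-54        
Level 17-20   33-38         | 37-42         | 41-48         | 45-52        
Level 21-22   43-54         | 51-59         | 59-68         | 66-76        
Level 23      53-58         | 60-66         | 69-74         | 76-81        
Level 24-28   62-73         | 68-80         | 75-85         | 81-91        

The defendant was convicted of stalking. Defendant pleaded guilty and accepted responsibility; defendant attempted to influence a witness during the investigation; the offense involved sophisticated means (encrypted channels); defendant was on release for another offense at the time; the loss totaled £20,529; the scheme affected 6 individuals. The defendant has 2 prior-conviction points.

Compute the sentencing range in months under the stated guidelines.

Base offense level for stalking: 17.
§1 applies: 17 + 3 = 20.
§2 applies: 20 + 2 = 22.
§3 does not apply.
§4 applies: 22 + 1 = 23.
§6 applies: 23 − 1 = 22.
§7 applies (level before this adjustment is 22 ≥ 18, so +3): 22 + 3 = 25.
§8 applies (level before this adjustment is 25 ≥ 12, so +3): 25 + 3 = 28.
Final offense level: 28.
Criminal history: 2 prior points → Category Minimal (0-7).
Level 28 falls in the 24-28 band.
Grid: Level 24-28 × Category Minimal = 62-73 months.

62-73 months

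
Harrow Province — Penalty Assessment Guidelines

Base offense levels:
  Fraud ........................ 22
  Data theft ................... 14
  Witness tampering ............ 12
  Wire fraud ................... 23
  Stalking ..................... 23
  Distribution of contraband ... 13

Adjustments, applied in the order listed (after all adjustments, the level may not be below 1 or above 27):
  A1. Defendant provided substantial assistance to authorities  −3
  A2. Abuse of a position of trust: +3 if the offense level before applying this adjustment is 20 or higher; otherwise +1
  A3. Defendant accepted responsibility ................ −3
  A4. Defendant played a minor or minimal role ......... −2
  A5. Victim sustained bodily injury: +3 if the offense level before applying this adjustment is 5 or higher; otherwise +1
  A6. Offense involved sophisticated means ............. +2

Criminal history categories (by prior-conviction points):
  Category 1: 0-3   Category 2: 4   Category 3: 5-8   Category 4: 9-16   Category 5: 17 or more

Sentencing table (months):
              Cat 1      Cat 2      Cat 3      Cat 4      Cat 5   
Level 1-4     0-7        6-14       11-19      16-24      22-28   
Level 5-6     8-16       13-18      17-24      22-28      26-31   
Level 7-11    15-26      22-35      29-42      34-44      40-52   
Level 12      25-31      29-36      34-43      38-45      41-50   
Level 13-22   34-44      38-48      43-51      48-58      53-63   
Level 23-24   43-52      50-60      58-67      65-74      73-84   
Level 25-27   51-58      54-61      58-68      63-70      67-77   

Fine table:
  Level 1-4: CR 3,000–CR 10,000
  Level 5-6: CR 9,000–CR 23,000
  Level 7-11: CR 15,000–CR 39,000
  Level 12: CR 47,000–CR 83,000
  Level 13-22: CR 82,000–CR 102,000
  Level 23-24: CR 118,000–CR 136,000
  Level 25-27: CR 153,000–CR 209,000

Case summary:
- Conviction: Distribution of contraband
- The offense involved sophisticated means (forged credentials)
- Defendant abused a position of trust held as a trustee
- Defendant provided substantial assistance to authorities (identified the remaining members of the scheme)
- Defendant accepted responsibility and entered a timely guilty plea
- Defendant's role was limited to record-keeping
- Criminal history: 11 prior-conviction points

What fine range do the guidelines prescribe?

CR 15,000–CR 39,000

Base offense level for distribution of contraband: 13.
A1 applies: 13 − 3 = 10.
A2 applies (level before this adjustment is 10 < 20, so +1): 10 + 1 = 11.
A3 applies: 11 − 3 = 8.
A4 applies: 8 − 2 = 6.
A5 does not apply.
A6 applies: 6 + 2 = 8.
Final offense level: 8.
Level 8 falls in the 7-11 band.
Fine table: Level 7-11 → CR 15,000–CR 39,000.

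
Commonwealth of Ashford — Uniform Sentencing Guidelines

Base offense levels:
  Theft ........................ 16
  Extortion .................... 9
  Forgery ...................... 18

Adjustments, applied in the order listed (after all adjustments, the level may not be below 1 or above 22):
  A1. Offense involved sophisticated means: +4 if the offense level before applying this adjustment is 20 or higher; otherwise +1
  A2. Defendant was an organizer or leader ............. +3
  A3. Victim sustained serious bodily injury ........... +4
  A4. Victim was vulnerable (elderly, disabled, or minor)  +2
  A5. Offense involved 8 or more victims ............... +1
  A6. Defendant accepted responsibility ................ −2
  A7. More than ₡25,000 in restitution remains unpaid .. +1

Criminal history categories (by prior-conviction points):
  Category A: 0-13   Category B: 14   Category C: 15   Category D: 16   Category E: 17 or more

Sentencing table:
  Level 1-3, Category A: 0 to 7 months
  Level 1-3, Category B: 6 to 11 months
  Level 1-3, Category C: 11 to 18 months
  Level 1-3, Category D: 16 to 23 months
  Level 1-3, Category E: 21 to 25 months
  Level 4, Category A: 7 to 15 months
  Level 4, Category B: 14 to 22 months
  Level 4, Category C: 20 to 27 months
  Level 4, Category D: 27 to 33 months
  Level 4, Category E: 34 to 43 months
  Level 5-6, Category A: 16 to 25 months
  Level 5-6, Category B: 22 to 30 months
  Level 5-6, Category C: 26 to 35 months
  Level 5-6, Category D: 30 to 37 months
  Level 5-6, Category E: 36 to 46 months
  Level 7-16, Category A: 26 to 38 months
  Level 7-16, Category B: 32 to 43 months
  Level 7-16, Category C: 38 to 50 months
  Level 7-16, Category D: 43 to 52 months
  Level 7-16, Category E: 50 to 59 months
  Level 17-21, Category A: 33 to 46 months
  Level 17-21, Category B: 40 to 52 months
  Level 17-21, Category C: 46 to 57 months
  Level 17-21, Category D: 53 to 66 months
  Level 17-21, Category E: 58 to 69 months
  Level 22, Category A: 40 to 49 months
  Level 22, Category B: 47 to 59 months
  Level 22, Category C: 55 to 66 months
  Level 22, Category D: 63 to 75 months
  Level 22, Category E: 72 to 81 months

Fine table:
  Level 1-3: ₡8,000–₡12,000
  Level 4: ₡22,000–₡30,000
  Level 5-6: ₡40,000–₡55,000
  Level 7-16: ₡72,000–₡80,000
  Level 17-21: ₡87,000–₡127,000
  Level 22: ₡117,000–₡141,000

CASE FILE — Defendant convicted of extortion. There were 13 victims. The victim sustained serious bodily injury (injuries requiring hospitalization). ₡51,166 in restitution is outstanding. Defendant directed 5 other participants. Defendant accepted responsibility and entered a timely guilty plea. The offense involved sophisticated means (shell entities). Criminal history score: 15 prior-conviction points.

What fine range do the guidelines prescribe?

Base offense level for extortion: 9.
A1 applies (level before this adjustment is 9 < 20, so +1): 9 + 1 = 10.
A2 applies: 10 + 3 = 13.
A3 applies: 13 + 4 = 17.
A5 applies: 17 + 1 = 18.
A6 applies: 18 − 2 = 16.
A7 applies: 16 + 1 = 17.
Final offense level: 17.
Level 17 falls in the 17-21 band.
Fine table: Level 17-21 → ₡87,000–₡127,000.

₡87,000–₡127,000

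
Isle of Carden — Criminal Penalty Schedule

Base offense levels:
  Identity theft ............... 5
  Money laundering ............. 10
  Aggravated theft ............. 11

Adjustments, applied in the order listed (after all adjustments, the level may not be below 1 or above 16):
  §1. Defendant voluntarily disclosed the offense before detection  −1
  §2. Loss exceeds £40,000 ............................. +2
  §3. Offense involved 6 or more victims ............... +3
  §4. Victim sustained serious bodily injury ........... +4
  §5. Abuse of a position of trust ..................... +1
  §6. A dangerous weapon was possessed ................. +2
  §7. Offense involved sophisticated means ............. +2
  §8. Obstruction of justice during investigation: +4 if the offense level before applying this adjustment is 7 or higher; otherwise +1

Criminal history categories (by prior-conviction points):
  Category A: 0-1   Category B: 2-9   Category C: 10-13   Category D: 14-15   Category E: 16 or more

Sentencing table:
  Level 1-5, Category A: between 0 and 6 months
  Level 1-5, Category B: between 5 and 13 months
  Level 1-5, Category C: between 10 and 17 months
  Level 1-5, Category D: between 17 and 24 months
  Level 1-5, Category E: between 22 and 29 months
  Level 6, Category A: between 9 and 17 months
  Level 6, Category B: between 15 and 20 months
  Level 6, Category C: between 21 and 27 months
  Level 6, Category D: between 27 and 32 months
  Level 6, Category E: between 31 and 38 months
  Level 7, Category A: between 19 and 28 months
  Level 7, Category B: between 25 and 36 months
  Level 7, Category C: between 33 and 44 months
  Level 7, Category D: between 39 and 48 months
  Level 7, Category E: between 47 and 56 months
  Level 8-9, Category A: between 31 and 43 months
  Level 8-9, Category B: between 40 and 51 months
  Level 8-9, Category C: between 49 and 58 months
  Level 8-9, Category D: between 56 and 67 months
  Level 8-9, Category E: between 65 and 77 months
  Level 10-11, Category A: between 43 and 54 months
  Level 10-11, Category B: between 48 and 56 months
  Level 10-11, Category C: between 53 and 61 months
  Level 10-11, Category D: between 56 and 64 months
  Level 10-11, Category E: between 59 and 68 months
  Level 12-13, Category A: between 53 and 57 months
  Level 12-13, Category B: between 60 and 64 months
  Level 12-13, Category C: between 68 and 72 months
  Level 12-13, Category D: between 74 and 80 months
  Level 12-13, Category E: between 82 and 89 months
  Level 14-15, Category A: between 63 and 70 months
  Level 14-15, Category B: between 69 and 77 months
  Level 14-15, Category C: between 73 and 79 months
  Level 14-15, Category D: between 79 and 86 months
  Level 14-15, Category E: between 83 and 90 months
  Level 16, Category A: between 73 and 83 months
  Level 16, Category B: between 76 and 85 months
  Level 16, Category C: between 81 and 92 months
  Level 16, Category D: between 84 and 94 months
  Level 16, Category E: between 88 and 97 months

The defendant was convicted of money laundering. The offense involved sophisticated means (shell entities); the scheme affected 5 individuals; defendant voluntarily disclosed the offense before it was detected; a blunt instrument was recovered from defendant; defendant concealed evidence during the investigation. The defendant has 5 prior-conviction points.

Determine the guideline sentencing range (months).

76-85 months

Base offense level for money laundering: 10.
§1 applies: 10 − 1 = 9.
§2 does not apply.
§3 does not apply.
§6 applies: 9 + 2 = 11.
§7 applies: 11 + 2 = 13.
§8 applies (level before this adjustment is 13 ≥ 7, so +4): 13 + 4 = 17.
Level 17 exceeds the maximum of 16; capped at 16.
Final offense level: 16.
Criminal history: 5 prior points → Category B (2-9).
Level 16 falls in the 16 band.
Grid: Level 16 × Category B = 76-85 months.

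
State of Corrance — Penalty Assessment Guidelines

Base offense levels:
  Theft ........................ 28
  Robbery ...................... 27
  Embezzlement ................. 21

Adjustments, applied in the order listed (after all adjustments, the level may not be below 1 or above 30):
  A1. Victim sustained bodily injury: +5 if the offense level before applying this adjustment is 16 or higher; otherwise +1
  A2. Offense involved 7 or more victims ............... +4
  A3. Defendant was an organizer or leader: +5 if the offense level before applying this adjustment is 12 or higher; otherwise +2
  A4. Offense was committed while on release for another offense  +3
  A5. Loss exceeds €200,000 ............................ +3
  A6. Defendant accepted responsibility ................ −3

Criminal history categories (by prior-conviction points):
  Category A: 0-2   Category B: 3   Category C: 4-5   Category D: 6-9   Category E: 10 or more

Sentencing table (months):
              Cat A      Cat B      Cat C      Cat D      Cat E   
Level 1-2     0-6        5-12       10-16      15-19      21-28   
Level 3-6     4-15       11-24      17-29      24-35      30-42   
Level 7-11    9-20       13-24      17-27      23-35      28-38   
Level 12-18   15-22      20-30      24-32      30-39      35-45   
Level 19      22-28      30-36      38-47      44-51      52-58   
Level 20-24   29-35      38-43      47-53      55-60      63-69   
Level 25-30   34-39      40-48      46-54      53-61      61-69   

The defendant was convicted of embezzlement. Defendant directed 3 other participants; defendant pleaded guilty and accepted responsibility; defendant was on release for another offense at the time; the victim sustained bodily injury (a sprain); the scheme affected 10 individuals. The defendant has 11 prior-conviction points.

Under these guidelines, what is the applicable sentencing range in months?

Base offense level for embezzlement: 21.
A1 applies (level before this adjustment is 21 ≥ 16, so +5): 21 + 5 = 26.
A2 applies: 26 + 4 = 30.
A3 applies (level before this adjustment is 30 ≥ 12, so +5): 30 + 5 = 35.
A4 applies: 35 + 3 = 38.
A5 does not apply.
A6 applies: 38 − 3 = 35.
Level 35 exceeds the maximum of 30; capped at 30.
Final offense level: 30.
Criminal history: 11 prior points → Category E (10+).
Level 30 falls in the 25-30 band.
Grid: Level 25-30 × Category E = 61-69 months.

61-69 months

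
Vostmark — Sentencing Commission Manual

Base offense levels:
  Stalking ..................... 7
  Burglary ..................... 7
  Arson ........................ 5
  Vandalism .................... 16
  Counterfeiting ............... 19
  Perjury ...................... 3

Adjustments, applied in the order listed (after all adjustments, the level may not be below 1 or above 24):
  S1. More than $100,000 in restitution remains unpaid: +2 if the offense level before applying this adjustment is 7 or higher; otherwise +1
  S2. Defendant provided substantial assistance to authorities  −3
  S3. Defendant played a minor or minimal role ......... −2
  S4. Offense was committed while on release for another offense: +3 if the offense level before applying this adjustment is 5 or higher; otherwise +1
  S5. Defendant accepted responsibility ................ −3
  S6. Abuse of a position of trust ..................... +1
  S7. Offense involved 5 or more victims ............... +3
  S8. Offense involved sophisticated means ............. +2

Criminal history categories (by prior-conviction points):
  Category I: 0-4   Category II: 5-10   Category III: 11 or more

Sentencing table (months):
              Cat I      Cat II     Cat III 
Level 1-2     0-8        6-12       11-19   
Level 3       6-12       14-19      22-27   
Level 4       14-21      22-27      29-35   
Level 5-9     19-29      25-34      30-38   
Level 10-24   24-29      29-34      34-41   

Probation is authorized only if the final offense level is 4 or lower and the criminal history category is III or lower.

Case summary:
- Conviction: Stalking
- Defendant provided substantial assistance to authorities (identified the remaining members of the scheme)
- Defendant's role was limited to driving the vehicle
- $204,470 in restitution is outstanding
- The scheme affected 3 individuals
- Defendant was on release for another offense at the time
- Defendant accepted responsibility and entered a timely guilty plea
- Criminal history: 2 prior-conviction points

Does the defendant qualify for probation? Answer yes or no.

Yes

Base offense level for stalking: 7.
S1 applies (level before this adjustment is 7 ≥ 7, so +2): 7 + 2 = 9.
S2 applies: 9 − 3 = 6.
S3 applies: 6 − 2 = 4.
S4 applies (level before this adjustment is 4 < 5, so +1): 4 + 1 = 5.
S5 applies: 5 − 3 = 2.
S8 does not apply.
Final offense level: 2.
Criminal history: 2 prior points → Category I (0-4).
Level 2 falls in the 1-2 band.
Grid: Level 1-2 × Category I = 0-8 months.
Probation check: level 2 ≤ 4 and category I ≤ III → eligible.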